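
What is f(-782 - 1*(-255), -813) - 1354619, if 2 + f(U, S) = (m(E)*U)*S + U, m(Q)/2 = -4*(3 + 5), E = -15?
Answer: -28776012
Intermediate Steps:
m(Q) = -64 (m(Q) = 2*(-4*(3 + 5)) = 2*(-4*8) = 2*(-32) = -64)
f(U, S) = -2 + U - 64*S*U (f(U, S) = -2 + ((-64*U)*S + U) = -2 + (-64*S*U + U) = -2 + (U - 64*S*U) = -2 + U - 64*S*U)
f(-782 - 1*(-255), -813) - 1354619 = (-2 + (-782 - 1*(-255)) - 64*(-813)*(-782 - 1*(-255))) - 1354619 = (-2 + (-782 + 255) - 64*(-813)*(-782 + 255)) - 1354619 = (-2 - 527 - 64*(-813)*(-527)) - 1354619 = (-2 - 527 - 27420864) - 1354619 = -27421393 - 1354619 = -28776012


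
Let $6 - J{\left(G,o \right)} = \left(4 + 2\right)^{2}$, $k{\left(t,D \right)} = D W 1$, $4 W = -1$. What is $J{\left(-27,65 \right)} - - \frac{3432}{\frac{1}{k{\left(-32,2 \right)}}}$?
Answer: $-1746$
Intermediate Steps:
$W = - \frac{1}{4}$ ($W = \frac{1}{4} \left(-1\right) = - \frac{1}{4} \approx -0.25$)
$k{\left(t,D \right)} = - \frac{D}{4}$ ($k{\left(t,D \right)} = D \left(- \frac{1}{4}\right) 1 = - \frac{D}{4} \cdot 1 = - \frac{D}{4}$)
$J{\left(G,o \right)} = -30$ ($J{\left(G,o \right)} = 6 - \left(4 + 2\right)^{2} = 6 - 6^{2} = 6 - 36 = -30$)
$J{\left(-27,65 \right)} - - \frac{3432}{\frac{1}{k{\left(-32,2 \right)}}} = -30 - - \frac{3432}{\frac{1}{\left(- \frac{1}{4}\right) 2}} = -30 - - \frac{3432}{\frac{1}{- \frac{1}{2}}} = -30 - - \frac{3432}{-2} = -30 - \left(-3432\right) \left(- \frac{1}{2}\right) = -30 - 1716 = -1746$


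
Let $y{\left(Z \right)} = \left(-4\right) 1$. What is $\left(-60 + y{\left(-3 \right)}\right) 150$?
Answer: $-9600$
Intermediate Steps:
$y{\left(Z \right)} = -4$
$\left(-60 + y{\left(-3 \right)}\right) 150 = \left(-60 - 4\right) 150 = \left(-64\right) 150 = -9600$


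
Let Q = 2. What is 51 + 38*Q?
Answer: 127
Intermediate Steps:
51 + 38*Q = 51 + 38*2 = 51 + 76 = 127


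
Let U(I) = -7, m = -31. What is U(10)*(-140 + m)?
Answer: 1197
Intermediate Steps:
U(10)*(-140 + m) = -7*(-140 - 31) = -7*(-171) = 1197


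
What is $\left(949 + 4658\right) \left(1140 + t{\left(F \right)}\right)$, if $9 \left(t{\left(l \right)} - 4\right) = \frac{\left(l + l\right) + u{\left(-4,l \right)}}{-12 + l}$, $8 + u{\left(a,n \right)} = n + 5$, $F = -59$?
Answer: $\frac{455535108}{71} \approx 6.416 \cdot 10^{6}$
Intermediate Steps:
$u{\left(a,n \right)} = -3 + n$ ($u{\left(a,n \right)} = -8 + \left(n + 5\right) = -8 + \left(5 + n\right) = -3 + n$)
$t{\left(l \right)} = 4 + \frac{-3 + 3 l}{9 \left(-12 + l\right)}$ ($t{\left(l \right)} = 4 + \frac{\left(\left(l + l\right) + \left(-3 + l\right)\right) \frac{1}{-12 + l}}{9} = 4 + \frac{\left(2 l + \left(-3 + l\right)\right) \frac{1}{-12 + l}}{9} = 4 + \frac{\left(-3 + 3 l\right) \frac{1}{-12 + l}}{9} = 4 + \frac{\frac{1}{-12 + l} \left(-3 + 3 l\right)}{9} = 4 + \frac{-3 + 3 l}{9 \left(-12 + l\right)}$)
$\left(949 + 4658\right) \left(1140 + t{\left(F \right)}\right) = \left(949 + 4658\right) \left(1140 + \frac{-145 + 13 \left(-59\right)}{3 \left(-12 - 59\right)}\right) = 5607 \left(1140 + \frac{-145 - 767}{3 \left(-71\right)}\right) = 5607 \left(1140 + \frac{1}{3} \left(- \frac{1}{71}\right) \left(-912\right)\right) = 5607 \left(1140 + \frac{304}{71}\right) = 5607 \cdot \frac{81244}{71} = \frac{455535108}{71}$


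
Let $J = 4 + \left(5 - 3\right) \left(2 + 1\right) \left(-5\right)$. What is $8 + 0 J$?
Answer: $8$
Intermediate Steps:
$J = -26$ ($J = 4 + 2 \cdot 3 \left(-5\right) = 4 + 6 \left(-5\right) = 4 - 30 = -26$)
$8 + 0 J = 8 + 0 \left(-26\right) = 8 + 0 = 8$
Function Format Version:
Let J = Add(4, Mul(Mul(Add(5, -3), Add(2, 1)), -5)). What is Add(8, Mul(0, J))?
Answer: 8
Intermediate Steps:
J = -26 (J = Add(4, Mul(Mul(2, 3), -5)) = Add(4, Mul(6, -5)) = Add(4, -30) = -26)
Add(8, Mul(0, J)) = Add(8, Mul(0, -26)) = Add(8, 0) = 8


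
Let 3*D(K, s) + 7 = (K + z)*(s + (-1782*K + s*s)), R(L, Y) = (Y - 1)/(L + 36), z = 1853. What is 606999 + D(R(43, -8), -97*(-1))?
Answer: 41212827042/6241 ≈ 6.6036e+6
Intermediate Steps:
R(L, Y) = (-1 + Y)/(36 + L)
D(K, s) = -7/3 + (1853 + K)*(s + s² - 1782*K)/3 (D(K, s) = -7/3 + ((K + 1853)*(s + (-1782*K + s*s)))/3 = -7/3 + ((1853 + K)*(s + (-1782*K + s²)))/3 = -7/3 + ((1853 + K)*(s + (s² - 1782*K)))/3 = -7/3 + ((1853 + K)*(s + s² - 1782*K))/3 = -7/3 + (1853 + K)*(s + s² - 1782*K)/3)
606999 + D(R(43, -8), -97*(-1)) = 606999 + (-7/3 - 1100682*(-1 - 8)/(36 + 43) - 594*(-1 - 8)²/(36 + 43)² + 1853*(-97*(-1))/3 + 1853*(-97*(-1))²/3 + ((-1 - 8)/(36 + 43))*(-97*(-1))/3 + ((-1 - 8)/(36 + 43))*(-97*(-1))²/3) = 606999 + (-7/3 - 1100682*(-9)/79 - 594*(-9/79)² + (1853/3)*97 + (1853/3)*97² + (⅓)*(-9/79)*97 + (⅓)*(-9/79)*97²) = 606999 + (-7/3 - 1100682*(-9)/79 - 594*((1/79)*(-9))² + 179741/3 + (1853/3)*9409 + (⅓)*((1/79)*(-9))*97 + (⅓)*((1/79)*(-9))*9409) = 606999 + (-7/3 - 1100682*(-9/79) - 594*(-9/79)² + 179741/3 + 17434877/3 + (⅓)*(-9/79)*97 + (⅓)*(-9/79)*9409) = 606999 + (-7/3 + 9906138/79 - 594*81/6241 + 179741/3 + 17434877/3 - 291/79 - 28227/79) = 606999 + (-7/3 + 9906138/79 - 48114/6241 + 179741/3 + 17434877/3 - 291/79 - 28227/79) = 606999 + 37424546283/6241 = 41212827042/6241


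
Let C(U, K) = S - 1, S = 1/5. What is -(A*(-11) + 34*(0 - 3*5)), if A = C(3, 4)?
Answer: 2506/5 ≈ 501.20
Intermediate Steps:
S = ⅕ (S = 1*(⅕) = ⅕ ≈ 0.20000)
C(U, K) = -⅘ (C(U, K) = ⅕ - 1 = -⅘)
A = -⅘ ≈ -0.80000
-(A*(-11) + 34*(0 - 3*5)) = -(-⅘*(-11) + 34*(0 - 3*5)) = -(44/5 + 34*(0 - 15)) = -(44/5 + 34*(-15)) = -(44/5 - 510) = -1*(-2506/5) = 2506/5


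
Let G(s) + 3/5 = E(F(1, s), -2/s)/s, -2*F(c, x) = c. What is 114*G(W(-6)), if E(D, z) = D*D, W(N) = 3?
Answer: -589/10 ≈ -58.900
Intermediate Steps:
F(c, x) = -c/2
E(D, z) = D²
G(s) = -⅗ + 1/(4*s) (G(s) = -⅗ + (-½*1)²/s = -⅗ + (-½)²/s = -⅗ + 1/(4*s))
114*G(W(-6)) = 114*((1/20)*(5 - 12*3)/3) = 114*((1/20)*(⅓)*(5 - 36)) = 114*((1/20)*(⅓)*(-31)) = 114*(-31/60) = -589/10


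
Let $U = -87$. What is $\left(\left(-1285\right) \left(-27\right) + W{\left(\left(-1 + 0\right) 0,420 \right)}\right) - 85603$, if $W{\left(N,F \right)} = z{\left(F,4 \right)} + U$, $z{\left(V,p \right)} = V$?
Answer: $-50575$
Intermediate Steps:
$W{\left(N,F \right)} = -87 + F$ ($W{\left(N,F \right)} = F - 87 = -87 + F$)
$\left(\left(-1285\right) \left(-27\right) + W{\left(\left(-1 + 0\right) 0,420 \right)}\right) - 85603 = \left(\left(-1285\right) \left(-27\right) + \left(-87 + 420\right)\right) - 85603 = \left(34695 + 333\right) - 85603 = 35028 - 85603 = -50575$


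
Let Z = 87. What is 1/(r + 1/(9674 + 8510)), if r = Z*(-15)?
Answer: -18184/23730119 ≈ -0.00076628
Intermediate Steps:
r = -1305 (r = 87*(-15) = -1305)
1/(r + 1/(9674 + 8510)) = 1/(-1305 + 1/(9674 + 8510)) = 1/(-1305 + 1/18184) = 1/(-23730119/18184) = -18184/23730119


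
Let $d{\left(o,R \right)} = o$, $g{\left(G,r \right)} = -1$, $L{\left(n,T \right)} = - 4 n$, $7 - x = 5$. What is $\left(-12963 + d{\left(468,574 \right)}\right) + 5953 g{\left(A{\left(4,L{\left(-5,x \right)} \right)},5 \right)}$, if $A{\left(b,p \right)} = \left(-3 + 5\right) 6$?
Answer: $-18448$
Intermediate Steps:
$x = 2$ ($x = 7 - 5 = 2$)
$A{\left(b,p \right)} = 12$ ($A{\left(b,p \right)} = 2 \cdot 6 = 12$)
$\left(-12963 + d{\left(468,574 \right)}\right) + 5953 g{\left(A{\left(4,L{\left(-5,x \right)} \right)},5 \right)} = \left(-12963 + 468\right) + 5953 \left(-1\right) = -12495 - 5953 = -18448$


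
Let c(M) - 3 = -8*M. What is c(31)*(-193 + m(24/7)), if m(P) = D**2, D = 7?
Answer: 35280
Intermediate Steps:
c(M) = 3 - 8*M
m(P) = 49 (m(P) = 7**2 = 49)
c(31)*(-193 + m(24/7)) = (3 - 8*31)*(-193 + 49) = (3 - 248)*(-144) = -245*(-144) = 35280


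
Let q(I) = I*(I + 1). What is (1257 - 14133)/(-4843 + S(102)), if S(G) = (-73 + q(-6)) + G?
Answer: 3219/1196 ≈ 2.6915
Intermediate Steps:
q(I) = I*(1 + I)
S(G) = -43 + G (S(G) = (-73 - 6*(1 - 6)) + G = (-73 - 6*(-5)) + G = (-73 + 30) + G = -43 + G)
(1257 - 14133)/(-4843 + S(102)) = (1257 - 14133)/(-4843 + (-43 + 102)) = -12876/(-4843 + 59) = -12876/(-4784) = -12876*(-1/4784) = 3219/1196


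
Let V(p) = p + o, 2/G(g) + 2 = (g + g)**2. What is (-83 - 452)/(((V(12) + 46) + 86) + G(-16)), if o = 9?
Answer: -273385/78184 ≈ -3.4967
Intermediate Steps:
G(g) = 2/(-2 + 4*g**2) (G(g) = 2/(-2 + (g + g)**2) = 2/(-2 + (2*g)**2) = 2/(-2 + 4*g**2))
V(p) = 9 + p (V(p) = p + 9 = 9 + p)
(-83 - 452)/(((V(12) + 46) + 86) + G(-16)) = (-83 - 452)/((((9 + 12) + 46) + 86) + 1/(-1 + 2*(-16)**2)) = -535/(((21 + 46) + 86) + 1/(-1 + 2*256)) = -535/((67 + 86) + 1/(-1 + 512)) = -535/(153 + 1/511) = -535/78184/511 = -535*511/78184 = -273385/78184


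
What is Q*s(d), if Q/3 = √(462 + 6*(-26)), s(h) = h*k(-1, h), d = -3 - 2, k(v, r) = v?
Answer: 45*√34 ≈ 262.39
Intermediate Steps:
d = -5
s(h) = -h (s(h) = h*(-1) = -h)
Q = 9*√34 (Q = 3*√(462 + 6*(-26)) = 3*√(462 - 156) = 3*√306 = 3*(3*√34) = 9*√34 ≈ 52.479)
Q*s(d) = (9*√34)*(-1*(-5)) = (9*√34)*5 = 45*√34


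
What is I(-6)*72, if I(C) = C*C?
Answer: 2592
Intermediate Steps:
I(C) = C**2
I(-6)*72 = (-6)**2*72 = 36*72 = 2592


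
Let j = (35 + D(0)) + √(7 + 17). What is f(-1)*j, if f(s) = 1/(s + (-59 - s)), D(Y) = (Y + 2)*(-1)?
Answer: -33/59 - 2*√6/59 ≈ -0.64236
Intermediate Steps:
D(Y) = -2 - Y (D(Y) = (2 + Y)*(-1) = -2 - Y)
f(s) = -1/59 (f(s) = 1/(-59) = -1/59)
j = 33 + 2*√6 (j = (35 + (-2 - 1*0)) + √(7 + 17) = (35 + (-2 + 0)) + √24 = (35 - 2) + 2*√6 = 33 + 2*√6 ≈ 37.899)
f(-1)*j = -(33 + 2*√6)/59 = -33/59 - 2*√6/59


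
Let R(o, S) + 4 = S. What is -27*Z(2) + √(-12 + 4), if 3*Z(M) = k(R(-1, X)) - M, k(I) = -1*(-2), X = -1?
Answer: 2*I*√2 ≈ 2.8284*I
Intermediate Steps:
R(o, S) = -4 + S
k(I) = 2
Z(M) = ⅔ - M/3 (Z(M) = (2 - M)/3 = ⅔ - M/3)
-27*Z(2) + √(-12 + 4) = -27*(⅔ - ⅓*2) + √(-12 + 4) = -27*(⅔ - ⅔) + √(-8) = -27*0 + 2*I*√2 = 0 + 2*I*√2 = 2*I*√2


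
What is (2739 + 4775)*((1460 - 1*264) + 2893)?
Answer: 30724746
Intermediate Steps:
(2739 + 4775)*((1460 - 1*264) + 2893) = 7514*((1460 - 264) + 2893) = 7514*(1196 + 2893) = 7514*4089 = 30724746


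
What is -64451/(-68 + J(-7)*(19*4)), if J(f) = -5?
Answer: 64451/448 ≈ 143.86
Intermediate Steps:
-64451/(-68 + J(-7)*(19*4)) = -64451/(-68 - 95*4) = -64451/(-68 - 5*76) = -64451/(-68 - 380) = -64451/(-448) = -64451*(-1/448) = 64451/448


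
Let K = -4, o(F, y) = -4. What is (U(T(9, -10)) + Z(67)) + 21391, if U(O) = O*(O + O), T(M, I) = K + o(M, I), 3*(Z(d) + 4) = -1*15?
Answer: 21510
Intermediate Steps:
Z(d) = -9 (Z(d) = -4 + (-1*15)/3 = -4 + (⅓)*(-15) = -4 - 5 = -9)
T(M, I) = -8 (T(M, I) = -4 - 4 = -8)
U(O) = 2*O² (U(O) = O*(2*O) = 2*O²)
(U(T(9, -10)) + Z(67)) + 21391 = (2*(-8)² - 9) + 21391 = (2*64 - 9) + 21391 = (128 - 9) + 21391 = 119 + 21391 = 21510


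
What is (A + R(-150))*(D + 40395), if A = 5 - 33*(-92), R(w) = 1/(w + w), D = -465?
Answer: 1214269969/10 ≈ 1.2143e+8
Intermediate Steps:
R(w) = 1/(2*w)
A = 3041 (A = 5 + 3036 = 3041)
(A + R(-150))*(D + 40395) = (3041 + (½)/(-150))*(-465 + 40395) = (3041 + (½)*(-1/150))*39930 = (3041 - 1/300)*39930 = (912299/300)*39930 = 1214269969/10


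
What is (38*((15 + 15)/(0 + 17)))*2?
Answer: 2280/17 ≈ 134.12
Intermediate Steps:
(38*((15 + 15)/(0 + 17)))*2 = (38*(30/17))*2 = (1140/17)*2 = 2280/17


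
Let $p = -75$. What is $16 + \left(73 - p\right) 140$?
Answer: $20736$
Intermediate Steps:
$16 + \left(73 - p\right) 140 = 16 + \left(73 - -75\right) 140 = 16 + \left(73 + 75\right) 140 = 16 + 148 \cdot 140 = 16 + 20720 = 20736$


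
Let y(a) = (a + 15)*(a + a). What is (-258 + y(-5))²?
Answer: 128164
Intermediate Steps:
y(a) = 2*a*(15 + a) (y(a) = (15 + a)*(2*a) = 2*a*(15 + a))
(-258 + y(-5))² = (-258 + 2*(-5)*(15 - 5))² = (-258 + 2*(-5)*10)² = (-258 - 100)² = (-358)² = 128164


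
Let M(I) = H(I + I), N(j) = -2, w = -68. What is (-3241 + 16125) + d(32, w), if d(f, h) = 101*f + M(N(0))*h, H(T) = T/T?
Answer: 16048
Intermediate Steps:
H(T) = 1
M(I) = 1
d(f, h) = h + 101*f (d(f, h) = 101*f + 1*h = 101*f + h = h + 101*f)
(-3241 + 16125) + d(32, w) = (-3241 + 16125) + (-68 + 101*32) = 12884 + (-68 + 3232) = 12884 + 3164 = 16048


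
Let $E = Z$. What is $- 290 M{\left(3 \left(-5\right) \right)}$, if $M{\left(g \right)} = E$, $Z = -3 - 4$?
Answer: $2030$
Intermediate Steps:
$Z = -7$
$E = -7$
$M{\left(g \right)} = -7$
$- 290 M{\left(3 \left(-5\right) \right)} = \left(-290\right) \left(-7\right) = 2030$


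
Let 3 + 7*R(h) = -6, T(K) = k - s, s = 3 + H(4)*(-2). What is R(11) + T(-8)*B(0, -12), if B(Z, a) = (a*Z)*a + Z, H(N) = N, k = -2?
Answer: -9/7 ≈ -1.2857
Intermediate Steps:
s = -5 (s = 3 + 4*(-2) = 3 - 8 = -5)
T(K) = 3 (T(K) = -2 - 1*(-5) = -2 + 5 = 3)
B(Z, a) = Z + Z*a**2 (B(Z, a) = (Z*a)*a + Z = Z*a**2 + Z = Z + Z*a**2)
R(h) = -9/7 (R(h) = -3/7 + (1/7)*(-6) = -3/7 - 6/7 = -9/7)
R(11) + T(-8)*B(0, -12) = -9/7 + 3*(0*(1 + (-12)**2)) = -9/7 + 3*(0*(1 + 144)) = -9/7 + 3*(0*145) = -9/7 + 3*0 = -9/7 + 0 = -9/7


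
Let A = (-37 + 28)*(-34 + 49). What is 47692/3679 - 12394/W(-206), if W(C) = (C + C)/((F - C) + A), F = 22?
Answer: 2130109511/757874 ≈ 2810.6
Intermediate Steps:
A = -135 (A = -9*15 = -135)
W(C) = 2*C/(-113 - C) (W(C) = (C + C)/((22 - C) - 135) = (2*C)/(-113 - C) = 2*C/(-113 - C))
47692/3679 - 12394/W(-206) = 47692/3679 - 12394/((-2*(-206)/(113 - 206))) = 47692*(1/3679) - 12394/((-2*(-206)/(-93))) = 47692/3679 - 12394/((-2*(-206)*(-1/93))) = 47692/3679 - 12394/(-412/93) = 47692/3679 - 12394*(-93/412) = 47692/3679 + 576321/206 = 2130109511/757874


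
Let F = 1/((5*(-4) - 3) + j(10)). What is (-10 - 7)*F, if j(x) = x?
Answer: 17/13 ≈ 1.3077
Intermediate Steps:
F = -1/13 (F = 1/((5*(-4) - 3) + 10) = 1/((-20 - 3) + 10) = 1/(-23 + 10) = 1/(-13) = -1/13 ≈ -0.076923)
(-10 - 7)*F = (-10 - 7)*(-1/13) = -17*(-1/13) = 17/13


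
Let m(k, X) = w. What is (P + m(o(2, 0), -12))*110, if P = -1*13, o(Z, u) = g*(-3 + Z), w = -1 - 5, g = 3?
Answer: -2090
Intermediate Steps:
w = -6
o(Z, u) = -9 + 3*Z (o(Z, u) = 3*(-3 + Z) = -9 + 3*Z)
m(k, X) = -6
P = -13
(P + m(o(2, 0), -12))*110 = (-13 - 6)*110 = -19*110 = -2090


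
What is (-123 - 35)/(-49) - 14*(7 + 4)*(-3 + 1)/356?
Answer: 17835/4361 ≈ 4.0897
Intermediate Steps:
(-123 - 35)/(-49) - 14*(7 + 4)*(-3 + 1)/356 = -158*(-1/49) - 154*(-2)*(1/356) = 158/49 - 14*(-22)*(1/356) = 158/49 + 308*(1/356) = 158/49 + 77/89 = 17835/4361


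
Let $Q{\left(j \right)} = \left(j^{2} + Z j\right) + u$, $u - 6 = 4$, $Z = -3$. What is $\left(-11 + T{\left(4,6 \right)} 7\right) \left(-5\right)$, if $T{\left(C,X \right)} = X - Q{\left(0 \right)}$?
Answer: $195$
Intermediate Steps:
$u = 10$ ($u = 6 + 4 = 10$)
$Q{\left(j \right)} = 10 + j^{2} - 3 j$ ($Q{\left(j \right)} = \left(j^{2} - 3 j\right) + 10 = 10 + j^{2} - 3 j$)
$T{\left(C,X \right)} = -10 + X$ ($T{\left(C,X \right)} = X - \left(10 + 0^{2} - 0\right) = X - \left(10 + 0 + 0\right) = X - 10 = -10 + X$)
$\left(-11 + T{\left(4,6 \right)} 7\right) \left(-5\right) = \left(-11 + \left(-10 + 6\right) 7\right) \left(-5\right) = \left(-11 - 28\right) \left(-5\right) = \left(-39\right) \left(-5\right) = 195$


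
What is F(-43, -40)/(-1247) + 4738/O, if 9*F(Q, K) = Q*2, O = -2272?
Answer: -616037/296496 ≈ -2.0777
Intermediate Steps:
F(Q, K) = 2*Q/9 (F(Q, K) = (Q*2)/9 = (2*Q)/9 = 2*Q/9)
F(-43, -40)/(-1247) + 4738/O = ((2/9)*(-43))/(-1247) + 4738/(-2272) = -86/9*(-1/1247) + 4738*(-1/2272) = 2/261 - 2369/1136 = -616037/296496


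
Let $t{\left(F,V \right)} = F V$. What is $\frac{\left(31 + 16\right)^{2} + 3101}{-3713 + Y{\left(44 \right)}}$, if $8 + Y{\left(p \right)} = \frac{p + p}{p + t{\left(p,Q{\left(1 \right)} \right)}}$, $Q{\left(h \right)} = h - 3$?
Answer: $- \frac{1770}{1241} \approx -1.4263$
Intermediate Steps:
$Q{\left(h \right)} = -3 + h$
$Y{\left(p \right)} = -10$ ($Y{\left(p \right)} = -8 + \frac{p + p}{p + p \left(-3 + 1\right)} = -8 + \frac{2 p}{p + p \left(-2\right)} = -8 + \frac{2 p}{p - 2 p} = -8 + \frac{2 p}{\left(-1\right) p} = -8 + 2 p \left(- \frac{1}{p}\right) = -8 - 2 = -10$)
$\frac{\left(31 + 16\right)^{2} + 3101}{-3713 + Y{\left(44 \right)}} = \frac{\left(31 + 16\right)^{2} + 3101}{-3713 - 10} = \frac{47^{2} + 3101}{-3723} = \left(2209 + 3101\right) \left(- \frac{1}{3723}\right) = 5310 \left(- \frac{1}{3723}\right) = - \frac{1770}{1241}$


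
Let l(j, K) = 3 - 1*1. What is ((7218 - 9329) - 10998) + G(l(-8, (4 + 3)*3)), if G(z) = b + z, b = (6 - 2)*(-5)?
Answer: -13127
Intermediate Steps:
b = -20 (b = 4*(-5) = -20)
l(j, K) = 2 (l(j, K) = 3 - 1 = 2)
G(z) = -20 + z
((7218 - 9329) - 10998) + G(l(-8, (4 + 3)*3)) = ((7218 - 9329) - 10998) + (-20 + 2) = (-2111 - 10998) - 18 = -13109 - 18 = -13127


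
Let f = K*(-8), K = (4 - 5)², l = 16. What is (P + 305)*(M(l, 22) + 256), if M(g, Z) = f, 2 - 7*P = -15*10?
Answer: 567176/7 ≈ 81025.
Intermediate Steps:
P = 152/7 (P = 2/7 - (-15)*10/7 = 2/7 - ⅐*(-150) = 2/7 + 150/7 = 152/7 ≈ 21.714)
K = 1 (K = (-1)² = 1)
f = -8 (f = 1*(-8) = -8)
M(g, Z) = -8
(P + 305)*(M(l, 22) + 256) = (152/7 + 305)*(-8 + 256) = (2287/7)*248 = 567176/7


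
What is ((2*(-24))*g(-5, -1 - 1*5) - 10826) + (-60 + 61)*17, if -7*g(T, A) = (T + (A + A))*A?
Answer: -70767/7 ≈ -10110.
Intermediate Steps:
g(T, A) = -A*(T + 2*A)/7 (g(T, A) = -(T + (A + A))*A/7 = -(T + 2*A)*A/7 = -A*(T + 2*A)/7)
((2*(-24))*g(-5, -1 - 1*5) - 10826) + (-60 + 61)*17 = ((2*(-24))*(-(-1 - 1*5)*(-5 + 2*(-1 - 1*5))/7) - 10826) + (-60 + 61)*17 = (-(-48)*(-1 - 5)*(-5 + 2*(-1 - 5))/7 - 10826) + 1*17 = (-(-48)*(-6)*(-5 + 2*(-6))/7 - 10826) + 17 = (-(-48)*(-6)*(-5 - 12)/7 - 10826) + 17 = (-(-48)*(-6)*(-17)/7 - 10826) + 17 = (-48*(-102/7) - 10826) + 17 = (4896/7 - 10826) + 17 = -70886/7 + 17 = -70767/7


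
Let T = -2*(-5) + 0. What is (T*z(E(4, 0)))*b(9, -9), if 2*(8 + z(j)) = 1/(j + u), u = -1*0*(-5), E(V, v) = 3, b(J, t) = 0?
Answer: 0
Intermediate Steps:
u = 0 (u = 0*(-5) = 0)
z(j) = -8 + 1/(2*j) (z(j) = -8 + 1/(2*(j + 0)) = -8 + 1/(2*j))
T = 10 (T = 10 + 0 = 10)
(T*z(E(4, 0)))*b(9, -9) = (10*(-8 + (1/2)/3))*0 = (10*(-8 + (1/2)*(1/3)))*0 = (10*(-8 + 1/6))*0 = (10*(-47/6))*0 = -235/3*0 = 0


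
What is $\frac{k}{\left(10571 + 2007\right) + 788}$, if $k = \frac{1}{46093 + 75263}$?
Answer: $\frac{1}{1622044296} \approx 6.1651 \cdot 10^{-10}$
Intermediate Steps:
$k = \frac{1}{121356} \approx 8.2402 \cdot 10^{-6}$
$\frac{k}{\left(10571 + 2007\right) + 788} = \frac{1}{121356 \left(\left(10571 + 2007\right) + 788\right)} = \frac{1}{121356 \left(12578 + 788\right)} = \frac{1}{121356 \cdot 13366} = \frac{1}{121356} \cdot \frac{1}{13366} = \frac{1}{1622044296}$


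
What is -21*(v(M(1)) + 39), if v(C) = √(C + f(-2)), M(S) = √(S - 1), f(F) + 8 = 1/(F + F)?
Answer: -819 - 21*I*√33/2 ≈ -819.0 - 60.318*I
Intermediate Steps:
f(F) = -8 + 1/(2*F) (f(F) = -8 + 1/(F + F) = -8 + 1/(2*F))
M(S) = √(-1 + S)
v(C) = √(-33/4 + C) (v(C) = √(C + (-8 + (½)/(-2))) = √(C + (-8 + (½)*(-½))) = √(C + (-8 - ¼)) = √(C - 33/4) = √(-33/4 + C))
-21*(v(M(1)) + 39) = -21*(√(-33 + 4*√(-1 + 1))/2 + 39) = -21*(√(-33 + 4*√0)/2 + 39) = -21*(√(-33 + 4*0)/2 + 39) = -21*(√(-33 + 0)/2 + 39) = -21*(√(-33)/2 + 39) = -21*((I*√33)/2 + 39) = -21*(I*√33/2 + 39) = -21*(39 + I*√33/2) = -819 - 21*I*√33/2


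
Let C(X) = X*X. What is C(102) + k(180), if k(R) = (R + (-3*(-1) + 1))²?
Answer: 44260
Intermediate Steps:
C(X) = X²
k(R) = (4 + R)² (k(R) = (R + (3 + 1))² = (R + 4)² = (4 + R)²)
C(102) + k(180) = 102² + (4 + 180)² = 10404 + 184² = 10404 + 33856 = 44260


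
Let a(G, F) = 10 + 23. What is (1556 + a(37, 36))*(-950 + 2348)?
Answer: 2221422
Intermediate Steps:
a(G, F) = 33
(1556 + a(37, 36))*(-950 + 2348) = (1556 + 33)*(-950 + 2348) = 1589*1398 = 2221422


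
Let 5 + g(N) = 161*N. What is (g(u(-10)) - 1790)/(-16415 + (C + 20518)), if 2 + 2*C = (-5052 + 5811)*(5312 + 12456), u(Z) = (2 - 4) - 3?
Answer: -1300/3373529 ≈ -0.00038535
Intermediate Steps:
u(Z) = -5 (u(Z) = -2 - 3 = -5)
C = 6742955 (C = -1 + ((-5052 + 5811)*(5312 + 12456))/2 = -1 + (759*17768)/2 = -1 + (1/2)*13485912 = -1 + 6742956 = 6742955)
g(N) = -5 + 161*N
(g(u(-10)) - 1790)/(-16415 + (C + 20518)) = ((-5 + 161*(-5)) - 1790)/(-16415 + (6742955 + 20518)) = ((-5 - 805) - 1790)/(-16415 + 6763473) = (-810 - 1790)/6747058 = -2600*1/6747058 = -1300/3373529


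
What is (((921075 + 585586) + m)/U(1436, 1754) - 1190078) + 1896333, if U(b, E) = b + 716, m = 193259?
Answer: 190195085/269 ≈ 7.0705e+5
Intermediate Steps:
U(b, E) = 716 + b
(((921075 + 585586) + m)/U(1436, 1754) - 1190078) + 1896333 = (((921075 + 585586) + 193259)/(716 + 1436) - 1190078) + 1896333 = ((1506661 + 193259)/2152 - 1190078) + 1896333 = (1699920*(1/2152) - 1190078) + 1896333 = (212490/269 - 1190078) + 1896333 = -319918492/269 + 1896333 = 190195085/269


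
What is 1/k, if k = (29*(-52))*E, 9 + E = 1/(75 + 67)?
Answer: 71/962858 ≈ 7.3739e-5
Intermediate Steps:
E = -1277/142 (E = -9 + 1/(75 + 67) = -9 + 1/142 = -1277/142 ≈ -8.9930)
k = 962858/71 (k = (29*(-52))*(-1277/142) = -1508*(-1277/142) = 962858/71 ≈ 13561.)
1/k = 1/(962858/71) = 71/962858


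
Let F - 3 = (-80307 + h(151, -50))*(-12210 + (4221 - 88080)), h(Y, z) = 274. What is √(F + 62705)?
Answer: √7688752985 ≈ 87686.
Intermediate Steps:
F = 7688690280 (F = 3 + (-80307 + 274)*(-12210 + (4221 - 88080)) = 3 - 80033*(-12210 - 83859) = 3 - 80033*(-96069) = 3 + 7688690277 = 7688690280)
√(F + 62705) = √(7688690280 + 62705) = √7688752985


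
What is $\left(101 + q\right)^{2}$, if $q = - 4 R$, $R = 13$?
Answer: $2401$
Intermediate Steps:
$q = -52$ ($q = \left(-4\right) 13 = -52$)
$\left(101 + q\right)^{2} = \left(101 - 52\right)^{2} = 49^{2} = 2401$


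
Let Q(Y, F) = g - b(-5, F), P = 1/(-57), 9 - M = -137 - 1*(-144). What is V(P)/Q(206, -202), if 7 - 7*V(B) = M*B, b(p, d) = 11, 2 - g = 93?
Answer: -401/40698 ≈ -0.0098531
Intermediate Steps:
g = -91 (g = 2 - 1*93 = 2 - 93 = -91)
M = 2 (M = 9 - (-137 - 1*(-144)) = 9 - (-137 + 144) = 9 - 1*7 = 9 - 7 = 2)
P = -1/57 ≈ -0.017544
Q(Y, F) = -102 (Q(Y, F) = -91 - 1*11 = -91 - 11 = -102)
V(B) = 1 - 2*B/7
V(P)/Q(206, -202) = (1 - 2/7*(-1/57))/(-102) = (1 + 2/399)*(-1/102) = (401/399)*(-1/102) = -401/40698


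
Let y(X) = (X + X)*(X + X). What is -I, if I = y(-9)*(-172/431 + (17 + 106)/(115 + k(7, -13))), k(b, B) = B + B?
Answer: -12216420/38359 ≈ -318.48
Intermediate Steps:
y(X) = 4*X² (y(X) = (2*X)*(2*X) = 4*X²)
k(b, B) = 2*B
I = 12216420/38359 (I = (4*(-9)²)*(-172/431 + (17 + 106)/(115 + 2*(-13))) = (4*81)*(-172*1/431 + 123/(115 - 26)) = 324*(-172/431 + 123/89) = 324*(37705/38359) = 12216420/38359 ≈ 318.48)
-I = -1*12216420/38359 = -12216420/38359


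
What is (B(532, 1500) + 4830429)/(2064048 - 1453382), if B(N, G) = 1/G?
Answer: 7245643501/915999000 ≈ 7.9101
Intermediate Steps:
(B(532, 1500) + 4830429)/(2064048 - 1453382) = (1/1500 + 4830429)/(2064048 - 1453382) = (1/1500 + 4830429)/610666 = (7245643501/1500)*(1/610666) = 7245643501/915999000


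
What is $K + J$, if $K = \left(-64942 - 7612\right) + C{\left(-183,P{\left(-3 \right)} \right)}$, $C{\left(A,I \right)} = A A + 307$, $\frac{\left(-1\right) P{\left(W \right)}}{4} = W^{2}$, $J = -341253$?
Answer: $-380011$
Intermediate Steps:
$P{\left(W \right)} = - 4 W^{2}$
$C{\left(A,I \right)} = 307 + A^{2}$ ($C{\left(A,I \right)} = A^{2} + 307 = 307 + A^{2}$)
$K = -38758$ ($K = \left(-64942 - 7612\right) + \left(307 + \left(-183\right)^{2}\right) = -72554 + \left(307 + 33489\right) = -72554 + 33796 = -38758$)
$K + J = -38758 - 341253 = -380011$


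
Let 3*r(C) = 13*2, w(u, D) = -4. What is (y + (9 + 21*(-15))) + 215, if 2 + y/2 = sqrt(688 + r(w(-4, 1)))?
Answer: -95 + 2*sqrt(6270)/3 ≈ -42.211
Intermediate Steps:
r(C) = 26/3 (r(C) = (13*2)/3 = (1/3)*26 = 26/3)
y = -4 + 2*sqrt(6270)/3 (y = -4 + 2*sqrt(688 + 26/3) = -4 + 2*sqrt(2090/3) = -4 + 2*(sqrt(6270)/3) = -4 + 2*sqrt(6270)/3 ≈ 48.789)
(y + (9 + 21*(-15))) + 215 = ((-4 + 2*sqrt(6270)/3) + (9 + 21*(-15))) + 215 = ((-4 + 2*sqrt(6270)/3) + (9 - 315)) + 215 = ((-4 + 2*sqrt(6270)/3) - 306) + 215 = (-310 + 2*sqrt(6270)/3) + 215 = -95 + 2*sqrt(6270)/3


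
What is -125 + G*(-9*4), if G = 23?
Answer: -953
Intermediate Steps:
-125 + G*(-9*4) = -125 + 23*(-9*4) = -125 + 23*(-36) = -125 - 828 = -953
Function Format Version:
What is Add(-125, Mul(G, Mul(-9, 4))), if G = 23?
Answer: -953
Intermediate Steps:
Add(-125, Mul(G, Mul(-9, 4))) = Add(-125, Mul(23, Mul(-9, 4))) = Add(-125, Mul(23, -36)) = Add(-125, -828) = -953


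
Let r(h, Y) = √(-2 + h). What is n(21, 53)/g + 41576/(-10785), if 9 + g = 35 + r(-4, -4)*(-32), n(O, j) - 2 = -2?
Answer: -41576/10785 ≈ -3.8550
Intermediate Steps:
n(O, j) = 0 (n(O, j) = 2 - 2 = 0)
g = 26 - 32*I*√6 (g = -9 + (35 + √(-2 - 4)*(-32)) = -9 + (35 + √(-6)*(-32)) = -9 + (35 + (I*√6)*(-32)) = -9 + (35 - 32*I*√6) = 26 - 32*I*√6 ≈ 26.0 - 78.384*I)
n(21, 53)/g + 41576/(-10785) = 0/(26 - 32*I*√6) + 41576/(-10785) = 0 + 41576*(-1/10785) = 0 - 41576/10785 = -41576/10785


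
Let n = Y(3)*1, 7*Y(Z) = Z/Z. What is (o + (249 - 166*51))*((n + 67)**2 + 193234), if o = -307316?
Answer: -3057314722078/49 ≈ -6.2394e+10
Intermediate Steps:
Y(Z) = 1/7 (Y(Z) = (Z/Z)/7 = (1/7)*1 = 1/7)
n = 1/7 (n = (1/7)*1 = 1/7 ≈ 0.14286)
(o + (249 - 166*51))*((n + 67)**2 + 193234) = (-307316 + (249 - 166*51))*((1/7 + 67)**2 + 193234) = (-307316 + (249 - 8466))*((470/7)**2 + 193234) = (-307316 - 8217)*(220900/49 + 193234) = -315533*9689366/49 = -3057314722078/49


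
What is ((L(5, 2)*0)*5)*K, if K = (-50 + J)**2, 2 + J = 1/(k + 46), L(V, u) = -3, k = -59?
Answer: 0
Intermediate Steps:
J = -27/13 (J = -2 + 1/(-59 + 46) = -2 + 1/(-13) = -2 - 1/13 = -27/13 ≈ -2.0769)
K = 458329/169 (K = (-50 - 27/13)**2 = (-677/13)**2 = 458329/169 ≈ 2712.0)
((L(5, 2)*0)*5)*K = (-3*0*5)*(458329/169) = (0*5)*(458329/169) = 0*(458329/169) = 0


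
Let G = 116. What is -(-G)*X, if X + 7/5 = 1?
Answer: -232/5 ≈ -46.400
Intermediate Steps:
X = -⅖ (X = -7/5 + 1 = -⅖ ≈ -0.40000)
-(-G)*X = -(-1*116)*(-2)/5 = -(-116)*(-2)/5 = -1*232/5 = -232/5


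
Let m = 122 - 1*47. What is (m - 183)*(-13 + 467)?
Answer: -49032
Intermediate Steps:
m = 75 (m = 122 - 47 = 75)
(m - 183)*(-13 + 467) = (75 - 183)*(-13 + 467) = -108*454 = -49032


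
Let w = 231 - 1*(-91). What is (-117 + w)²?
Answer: 42025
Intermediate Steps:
w = 322 (w = 231 + 91 = 322)
(-117 + w)² = (-117 + 322)² = 205² = 42025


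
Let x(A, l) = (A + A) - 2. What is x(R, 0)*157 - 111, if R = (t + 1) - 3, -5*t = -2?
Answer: -4637/5 ≈ -927.40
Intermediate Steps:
t = ⅖ (t = -⅕*(-2) = ⅖ ≈ 0.40000)
R = -8/5 (R = (⅖ + 1) - 3 = 7/5 - 3 = -8/5 ≈ -1.6000)
x(A, l) = -2 + 2*A (x(A, l) = 2*A - 2 = -2 + 2*A)
x(R, 0)*157 - 111 = (-2 + 2*(-8/5))*157 - 111 = (-2 - 16/5)*157 - 111 = -26/5*157 - 111 = -4082/5 - 111 = -4637/5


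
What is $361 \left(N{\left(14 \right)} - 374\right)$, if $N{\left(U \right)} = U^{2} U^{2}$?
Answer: $13733162$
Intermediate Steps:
$N{\left(U \right)} = U^{4}$
$361 \left(N{\left(14 \right)} - 374\right) = 361 \left(14^{4} - 374\right) = 361 \left(38416 - 374\right) = 361 \cdot 38042 = 13733162$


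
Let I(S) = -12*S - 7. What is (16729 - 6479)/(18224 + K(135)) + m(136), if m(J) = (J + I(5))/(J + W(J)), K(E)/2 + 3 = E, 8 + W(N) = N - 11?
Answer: 84107/101684 ≈ 0.82714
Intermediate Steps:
W(N) = -19 + N (W(N) = -8 + (N - 11) = -8 + (-11 + N) = -19 + N)
K(E) = -6 + 2*E
I(S) = -7 - 12*S
m(J) = (-67 + J)/(-19 + 2*J) (m(J) = (J + (-7 - 12*5))/(J + (-19 + J)) = (J + (-7 - 60))/(-19 + 2*J) = (J - 67)/(-19 + 2*J) = (-67 + J)/(-19 + 2*J))
(16729 - 6479)/(18224 + K(135)) + m(136) = (16729 - 6479)/(18224 + (-6 + 2*135)) + (-67 + 136)/(-19 + 2*136) = 10250/(18224 + (-6 + 270)) + 69/(-19 + 272) = 10250/(18224 + 264) + 69/253 = 10250/18488 + (1/253)*69 = 10250*(1/18488) + 3/11 = 5125/9244 + 3/11 = 84107/101684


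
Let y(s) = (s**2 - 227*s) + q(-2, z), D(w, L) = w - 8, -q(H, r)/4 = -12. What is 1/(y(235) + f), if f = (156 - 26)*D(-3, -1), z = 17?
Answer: 1/498 ≈ 0.0020080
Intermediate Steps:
q(H, r) = 48 (q(H, r) = -4*(-12) = 48)
D(w, L) = -8 + w
f = -1430 (f = (156 - 26)*(-8 - 3) = 130*(-11) = -1430)
y(s) = 48 + s**2 - 227*s (y(s) = (s**2 - 227*s) + 48 = 48 + s**2 - 227*s)
1/(y(235) + f) = 1/((48 + 235**2 - 227*235) - 1430) = 1/((48 + 55225 - 53345) - 1430) = 1/(1928 - 1430) = 1/498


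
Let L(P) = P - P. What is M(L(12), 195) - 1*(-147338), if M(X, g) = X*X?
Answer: 147338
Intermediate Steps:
L(P) = 0
M(X, g) = X²
M(L(12), 195) - 1*(-147338) = 0² - 1*(-147338) = 0 + 147338 = 147338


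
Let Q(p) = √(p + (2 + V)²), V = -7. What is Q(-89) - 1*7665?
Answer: -7665 + 8*I ≈ -7665.0 + 8.0*I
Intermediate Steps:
Q(p) = √(25 + p) (Q(p) = √(p + (2 - 7)²) = √(p + (-5)²) = √(p + 25) = √(25 + p))
Q(-89) - 1*7665 = √(25 - 89) - 1*7665 = √(-64) - 7665 = 8*I - 7665 = -7665 + 8*I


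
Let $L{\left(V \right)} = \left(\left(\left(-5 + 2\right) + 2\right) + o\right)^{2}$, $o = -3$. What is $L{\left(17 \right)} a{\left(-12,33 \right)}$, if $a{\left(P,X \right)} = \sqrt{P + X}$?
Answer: $16 \sqrt{21} \approx 73.321$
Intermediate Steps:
$L{\left(V \right)} = 16$ ($L{\left(V \right)} = \left(\left(\left(-5 + 2\right) + 2\right) - 3\right)^{2} = \left(\left(-3 + 2\right) - 3\right)^{2} = \left(-1 - 3\right)^{2} = \left(-4\right)^{2} = 16$)
$L{\left(17 \right)} a{\left(-12,33 \right)} = 16 \sqrt{-12 + 33} = 16 \sqrt{21}$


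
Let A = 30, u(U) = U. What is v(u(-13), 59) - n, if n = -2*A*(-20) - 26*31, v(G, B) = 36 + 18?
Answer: -340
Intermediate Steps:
v(G, B) = 54
n = 394 (n = -2*30*(-20) - 26*31 = -60*(-20) - 806 = 1200 - 806 = 394)
v(u(-13), 59) - n = 54 - 1*394 = 54 - 394 = -340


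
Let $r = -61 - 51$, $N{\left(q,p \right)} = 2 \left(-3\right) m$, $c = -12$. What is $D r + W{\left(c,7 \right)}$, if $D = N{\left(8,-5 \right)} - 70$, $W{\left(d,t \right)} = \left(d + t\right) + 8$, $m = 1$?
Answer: $8515$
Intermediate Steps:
$W{\left(d,t \right)} = 8 + d + t$
$N{\left(q,p \right)} = -6$ ($N{\left(q,p \right)} = 2 \left(-3\right) 1 = \left(-6\right) 1 = -6$)
$r = -112$ ($r = -61 - 51 = -112$)
$D = -76$ ($D = -6 - 70 = -76$)
$D r + W{\left(c,7 \right)} = \left(-76\right) \left(-112\right) + \left(8 - 12 + 7\right) = 8512 + 3 = 8515$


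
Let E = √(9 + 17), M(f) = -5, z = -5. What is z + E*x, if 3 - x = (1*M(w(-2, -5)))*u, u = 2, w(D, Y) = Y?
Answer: -5 + 13*√26 ≈ 61.287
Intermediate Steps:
x = 13 (x = 3 - 1*(-5)*2 = 3 - (-5)*2 = 3 - 1*(-10) = 3 + 10 = 13)
E = √26 ≈ 5.0990
z + E*x = -5 + √26*13 = -5 + 13*√26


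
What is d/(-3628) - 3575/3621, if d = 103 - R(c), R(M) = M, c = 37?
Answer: -6604543/6568494 ≈ -1.0055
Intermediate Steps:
d = 66 (d = 103 - 1*37 = 103 - 37 = 66)
d/(-3628) - 3575/3621 = 66/(-3628) - 3575/3621 = 66*(-1/3628) - 3575*1/3621 = -33/1814 - 3575/3621 = -6604543/6568494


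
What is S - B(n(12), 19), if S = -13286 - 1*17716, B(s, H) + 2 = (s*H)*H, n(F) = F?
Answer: -35332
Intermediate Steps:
B(s, H) = -2 + s*H² (B(s, H) = -2 + (s*H)*H = -2 + (H*s)*H = -2 + s*H²)
S = -31002 (S = -13286 - 17716 = -31002)
S - B(n(12), 19) = -31002 - (-2 + 12*19²) = -31002 - (-2 + 12*361) = -31002 - (-2 + 4332) = -31002 - 1*4330 = -31002 - 4330 = -35332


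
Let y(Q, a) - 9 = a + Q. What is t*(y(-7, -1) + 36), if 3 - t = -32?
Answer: 1295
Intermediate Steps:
t = 35 (t = 3 - 1*(-32) = 3 + 32 = 35)
y(Q, a) = 9 + Q + a (y(Q, a) = 9 + (a + Q) = 9 + (Q + a) = 9 + Q + a)
t*(y(-7, -1) + 36) = 35*((9 - 7 - 1) + 36) = 35*(1 + 36) = 35*37 = 1295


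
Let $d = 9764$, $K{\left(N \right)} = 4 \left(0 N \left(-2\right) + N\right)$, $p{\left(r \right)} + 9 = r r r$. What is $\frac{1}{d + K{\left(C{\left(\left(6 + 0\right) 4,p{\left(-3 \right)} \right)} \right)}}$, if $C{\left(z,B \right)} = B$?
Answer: $\frac{1}{9620} \approx 0.00010395$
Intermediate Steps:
$p{\left(r \right)} = -9 + r^{3}$ ($p{\left(r \right)} = -9 + r r r = -9 + r^{2} r = -9 + r^{3}$)
$K{\left(N \right)} = 4 N$ ($K{\left(N \right)} = 4 \left(0 \left(-2\right) + N\right) = 4 \left(0 + N\right) = 4 N$)
$\frac{1}{d + K{\left(C{\left(\left(6 + 0\right) 4,p{\left(-3 \right)} \right)} \right)}} = \frac{1}{9764 + 4 \left(-9 + \left(-3\right)^{3}\right)} = \frac{1}{9764 + 4 \left(-9 - 27\right)} = \frac{1}{9764 + 4 \left(-36\right)} = \frac{1}{9764 - 144} = \frac{1}{9620}$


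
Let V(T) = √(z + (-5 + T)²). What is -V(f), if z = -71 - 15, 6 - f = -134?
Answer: -√18139 ≈ -134.68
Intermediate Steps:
f = 140 (f = 6 - 1*(-134) = 6 + 134 = 140)
z = -86
V(T) = √(-86 + (-5 + T)²)
-V(f) = -√(-86 + (-5 + 140)²) = -√(-86 + 135²) = -√(-86 + 18225) = -√18139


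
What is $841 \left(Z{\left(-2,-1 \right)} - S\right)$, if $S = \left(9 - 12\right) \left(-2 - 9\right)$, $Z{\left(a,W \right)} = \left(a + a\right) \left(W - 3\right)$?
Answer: $-14297$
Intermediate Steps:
$Z{\left(a,W \right)} = 2 a \left(-3 + W\right)$
$S = 33$ ($S = \left(-3\right) \left(-11\right) = 33$)
$841 \left(Z{\left(-2,-1 \right)} - S\right) = 841 \left(2 \left(-2\right) \left(-3 - 1\right) - 33\right) = 841 \left(2 \left(-2\right) \left(-4\right) - 33\right) = 841 \left(16 - 33\right) = 841 \left(-17\right) = -14297$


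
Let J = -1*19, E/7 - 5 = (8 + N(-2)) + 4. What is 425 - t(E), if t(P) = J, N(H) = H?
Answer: 444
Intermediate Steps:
E = 105 (E = 35 + 7*((8 - 2) + 4) = 35 + 7*(6 + 4) = 35 + 7*10 = 35 + 70 = 105)
J = -19
t(P) = -19
425 - t(E) = 425 - 1*(-19) = 425 + 19 = 444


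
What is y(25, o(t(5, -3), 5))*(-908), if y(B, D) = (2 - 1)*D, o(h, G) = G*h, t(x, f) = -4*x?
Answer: 90800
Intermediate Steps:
y(B, D) = D (y(B, D) = 1*D = D)
y(25, o(t(5, -3), 5))*(-908) = (5*(-4*5))*(-908) = (5*(-20))*(-908) = -100*(-908) = 90800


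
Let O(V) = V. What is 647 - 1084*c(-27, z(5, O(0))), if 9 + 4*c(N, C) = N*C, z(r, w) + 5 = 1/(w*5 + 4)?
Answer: -126679/4 ≈ -31670.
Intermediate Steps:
z(r, w) = -5 + 1/(4 + 5*w) (z(r, w) = -5 + 1/(w*5 + 4) = -5 + 1/(5*w + 4) = -5 + 1/(4 + 5*w))
c(N, C) = -9/4 + C*N/4 (c(N, C) = -9/4 + (N*C)/4 = -9/4 + (C*N)/4 = -9/4 + C*N/4)
647 - 1084*c(-27, z(5, O(0))) = 647 - 1084*(-9/4 + (1/4)*((-19 - 25*0)/(4 + 5*0))*(-27)) = 647 - 1084*(-9/4 + (1/4)*((-19 + 0)/(4 + 0))*(-27)) = 647 - 1084*(-9/4 + (1/4)*(-19/4)*(-27)) = 647 - 1084*(-9/4 + 513/16) = 647 - 1084*477/16 = 647 - 129267/4 = -126679/4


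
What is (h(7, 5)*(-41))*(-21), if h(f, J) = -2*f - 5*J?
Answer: -33579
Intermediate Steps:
h(f, J) = -5*J - 2*f
(h(7, 5)*(-41))*(-21) = ((-5*5 - 2*7)*(-41))*(-21) = ((-25 - 14)*(-41))*(-21) = -39*(-41)*(-21) = 1599*(-21) = -33579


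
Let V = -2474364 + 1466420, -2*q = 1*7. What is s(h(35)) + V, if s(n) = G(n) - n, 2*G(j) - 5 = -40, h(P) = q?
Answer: -1007958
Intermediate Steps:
q = -7/2 ≈ -3.5000
h(P) = -7/2
G(j) = -35/2 (G(j) = 5/2 + (1/2)*(-40) = 5/2 - 20 = -35/2)
s(n) = -35/2 - n
V = -1007944
s(h(35)) + V = (-35/2 - 1*(-7/2)) - 1007944 = (-35/2 + 7/2) - 1007944 = -14 - 1007944 = -1007958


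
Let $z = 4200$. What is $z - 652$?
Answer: $3548$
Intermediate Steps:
$z - 652 = 4200 - 652 = 3548$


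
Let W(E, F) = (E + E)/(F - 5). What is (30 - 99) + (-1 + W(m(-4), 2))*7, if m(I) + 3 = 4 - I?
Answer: -298/3 ≈ -99.333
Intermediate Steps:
m(I) = 1 - I (m(I) = -3 + (4 - I) = 1 - I)
W(E, F) = 2*E/(-5 + F) (W(E, F) = (2*E)/(-5 + F) = 2*E/(-5 + F))
(30 - 99) + (-1 + W(m(-4), 2))*7 = (30 - 99) + (-1 + 2*(1 - 1*(-4))/(-5 + 2))*7 = -69 + (-1 + 2*(1 + 4)/(-3))*7 = -69 + (-1 + 2*5*(-⅓))*7 = -69 + (-1 - 10/3)*7 = -69 - 13/3*7 = -69 - 91/3 = -298/3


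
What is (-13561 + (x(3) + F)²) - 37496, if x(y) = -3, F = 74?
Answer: -46016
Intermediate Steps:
(-13561 + (x(3) + F)²) - 37496 = (-13561 + (-3 + 74)²) - 37496 = (-13561 + 71²) - 37496 = (-13561 + 5041) - 37496 = -8520 - 37496 = -46016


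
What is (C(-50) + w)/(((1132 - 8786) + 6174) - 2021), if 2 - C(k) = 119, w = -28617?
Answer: 9578/1167 ≈ 8.2074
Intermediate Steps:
C(k) = -117 (C(k) = 2 - 1*119 = 2 - 119 = -117)
(C(-50) + w)/(((1132 - 8786) + 6174) - 2021) = (-117 - 28617)/(((1132 - 8786) + 6174) - 2021) = -28734/((-7654 + 6174) - 2021) = -28734/(-1480 - 2021) = -28734/(-3501) = -28734*(-1/3501) = 9578/1167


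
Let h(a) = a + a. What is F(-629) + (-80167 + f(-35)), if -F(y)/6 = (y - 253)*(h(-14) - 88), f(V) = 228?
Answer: -693811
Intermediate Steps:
h(a) = 2*a
F(y) = -176088 + 696*y (F(y) = -6*(y - 253)*(2*(-14) - 88) = -6*(-253 + y)*(-28 - 88) = -6*(-253 + y)*(-116) = -6*(29348 - 116*y) = -176088 + 696*y)
F(-629) + (-80167 + f(-35)) = (-176088 + 696*(-629)) + (-80167 + 228) = (-176088 - 437784) - 79939 = -613872 - 79939 = -693811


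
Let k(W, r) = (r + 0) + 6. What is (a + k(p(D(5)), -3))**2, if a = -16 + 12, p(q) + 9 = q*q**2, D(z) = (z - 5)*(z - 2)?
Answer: 1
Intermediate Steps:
D(z) = (-5 + z)*(-2 + z)
p(q) = -9 + q**3 (p(q) = -9 + q*q**2 = -9 + q**3)
k(W, r) = 6 + r (k(W, r) = r + 6 = 6 + r)
a = -4
(a + k(p(D(5)), -3))**2 = (-4 + (6 - 3))**2 = (-4 + 3)**2 = (-1)**2 = 1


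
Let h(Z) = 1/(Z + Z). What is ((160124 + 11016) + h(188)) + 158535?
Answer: 123957801/376 ≈ 3.2968e+5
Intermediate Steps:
h(Z) = 1/(2*Z)
((160124 + 11016) + h(188)) + 158535 = ((160124 + 11016) + (½)/188) + 158535 = (171140 + (½)*(1/188)) + 158535 = (171140 + 1/376) + 158535 = 64348641/376 + 158535 = 123957801/376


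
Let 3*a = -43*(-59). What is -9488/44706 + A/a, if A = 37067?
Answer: 2473640425/56709561 ≈ 43.619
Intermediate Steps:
a = 2537/3 (a = (-43*(-59))/3 = (⅓)*2537 = 2537/3 ≈ 845.67)
-9488/44706 + A/a = -9488/44706 + 37067/(2537/3) = -9488*1/44706 + 37067*(3/2537) = -4744/22353 + 111201/2537 = 2473640425/56709561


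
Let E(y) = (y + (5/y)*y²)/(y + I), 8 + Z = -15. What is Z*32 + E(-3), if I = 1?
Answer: -727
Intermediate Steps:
Z = -23 (Z = -8 - 15 = -23)
E(y) = 6*y/(1 + y) (E(y) = (y + (5/y)*y²)/(y + 1) = (y + 5*y)/(1 + y) = (6*y)/(1 + y) = 6*y/(1 + y))
Z*32 + E(-3) = -23*32 + 6*(-3)/(1 - 3) = -736 + 6*(-3)/(-2) = -736 + 6*(-3)*(-½) = -736 + 9 = -727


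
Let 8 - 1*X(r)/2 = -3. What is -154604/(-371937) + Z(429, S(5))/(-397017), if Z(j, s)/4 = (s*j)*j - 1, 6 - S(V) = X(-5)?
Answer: 1480762659568/49221770643 ≈ 30.083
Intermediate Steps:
X(r) = 22 (X(r) = 16 - 2*(-3) = 16 + 6 = 22)
S(V) = -16 (S(V) = 6 - 1*22 = 6 - 22 = -16)
Z(j, s) = -4 + 4*s*j² (Z(j, s) = 4*((s*j)*j - 1) = 4*((j*s)*j - 1) = 4*(s*j² - 1) = 4*(-1 + s*j²) = -4 + 4*s*j²)
-154604/(-371937) + Z(429, S(5))/(-397017) = -154604/(-371937) + (-4 + 4*(-16)*429²)/(-397017) = -154604*(-1/371937) + (-4 + 4*(-16)*184041)*(-1/397017) = 154604/371937 + (-4 - 11778624)*(-1/397017) = 154604/371937 - 11778628*(-1/397017) = 154604/371937 + 11778628/397017 = 1480762659568/49221770643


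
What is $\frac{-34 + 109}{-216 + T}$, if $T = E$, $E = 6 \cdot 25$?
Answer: $- \frac{25}{22} \approx -1.1364$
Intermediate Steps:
$E = 150$
$T = 150$
$\frac{-34 + 109}{-216 + T} = \frac{-34 + 109}{-216 + 150} = \frac{75}{-66} = 75 \left(- \frac{1}{66}\right) = - \frac{25}{22}$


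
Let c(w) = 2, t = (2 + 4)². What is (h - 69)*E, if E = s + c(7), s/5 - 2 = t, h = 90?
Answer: 4032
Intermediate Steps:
t = 36 (t = 6² = 36)
s = 190 (s = 10 + 5*36 = 10 + 180 = 190)
E = 192 (E = 190 + 2 = 192)
(h - 69)*E = (90 - 69)*192 = 21*192 = 4032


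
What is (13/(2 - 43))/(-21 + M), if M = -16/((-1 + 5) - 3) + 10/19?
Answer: 247/28413 ≈ 0.0086932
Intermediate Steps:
M = -294/19 (M = -16/(4 - 3) + 10*(1/19) = -16/1 + 10/19 = -16*1 + 10/19 = -16 + 10/19 = -294/19 ≈ -15.474)
(13/(2 - 43))/(-21 + M) = (13/(2 - 43))/(-21 - 294/19) = (13/(-41))/(-693/19) = (13*(-1/41))*(-19/693) = -13/41*(-19/693) = 247/28413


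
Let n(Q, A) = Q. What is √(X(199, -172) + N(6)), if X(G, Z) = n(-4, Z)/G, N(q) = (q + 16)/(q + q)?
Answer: √2585010/1194 ≈ 1.3466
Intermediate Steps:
N(q) = (16 + q)/(2*q) (N(q) = (16 + q)/((2*q)) = (16 + q)*(1/(2*q)) = (16 + q)/(2*q))
X(G, Z) = -4/G
√(X(199, -172) + N(6)) = √(-4/199 + (½)*(16 + 6)/6) = √(-4*1/199 + (½)*(⅙)*22) = √(-4/199 + 11/6) = √(2165/1194) = √2585010/1194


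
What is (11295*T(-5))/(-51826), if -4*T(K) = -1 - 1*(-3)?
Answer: 11295/103652 ≈ 0.10897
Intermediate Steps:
T(K) = -½ (T(K) = -(-1 - 1*(-3))/4 = -(-1 + 3)/4 = -¼*2 = -½)
(11295*T(-5))/(-51826) = (11295*(-½))/(-51826) = -11295/2*(-1/51826) = 11295/103652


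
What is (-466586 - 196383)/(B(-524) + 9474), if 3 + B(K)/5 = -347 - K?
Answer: -662969/10344 ≈ -64.092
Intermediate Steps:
B(K) = -1750 - 5*K (B(K) = -15 + 5*(-347 - K) = -15 + (-1735 - 5*K) = -1750 - 5*K)
(-466586 - 196383)/(B(-524) + 9474) = (-466586 - 196383)/((-1750 - 5*(-524)) + 9474) = -662969/((-1750 + 2620) + 9474) = -662969/(870 + 9474) = -662969/10344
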